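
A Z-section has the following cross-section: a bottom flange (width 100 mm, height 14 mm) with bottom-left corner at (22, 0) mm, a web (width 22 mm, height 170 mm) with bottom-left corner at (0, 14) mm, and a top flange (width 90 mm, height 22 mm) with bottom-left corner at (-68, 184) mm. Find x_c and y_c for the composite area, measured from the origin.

x_c = 13.54 mm, y_c = 107.61 mm

bottom flange: A = 100 × 14 = 1400.00, centroid at (72.00, 7.00).
web: A = 22 × 170 = 3740.00, centroid at (11.00, 99.00).
top flange: A = 90 × 22 = 1980.00, centroid at (-23.00, 195.00).
ΣA = 7120.00 mm², ΣAx_c = 96400.00 mm³, ΣAy_c = 766160.00 mm³.
x_c = 96400.00/7120.00 = 13.54 mm; y_c = 766160.00/7120.00 = 107.61 mm.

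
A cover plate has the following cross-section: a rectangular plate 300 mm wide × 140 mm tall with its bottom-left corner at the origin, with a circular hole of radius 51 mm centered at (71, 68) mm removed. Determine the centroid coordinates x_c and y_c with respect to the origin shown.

x_c = 169.08 mm, y_c = 70.48 mm

Part | A | x̄ᵢ | ȳᵢ | A·x̄ᵢ | A·ȳᵢ
plate | 42000.00 | 150.00 | 70.00 | 6300000.00 | 2940000.00
hole | -8171.28 | 71.00 | 68.00 | -580161.06 | -555647.21
Σ | 33828.72 |  |  | 5719838.94 | 2384352.79
x_c = 5719838.94 / 33828.72 = 169.08 mm
y_c = 2384352.79 / 33828.72 = 70.48 mm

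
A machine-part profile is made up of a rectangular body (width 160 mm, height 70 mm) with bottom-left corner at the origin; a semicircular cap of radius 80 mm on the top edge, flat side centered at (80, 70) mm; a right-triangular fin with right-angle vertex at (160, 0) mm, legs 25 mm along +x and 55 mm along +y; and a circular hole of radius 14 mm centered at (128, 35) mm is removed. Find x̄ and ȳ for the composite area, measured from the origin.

x̄ = 81.46 mm, ȳ = 66.97 mm

rectangular body: A = 160 × 70 = 11200.00, centroid at (80.00, 35.00).
semicircular top: A = ½π·80² = 10053.10, centroid at (80.00, 103.95).
triangular fin: A = ½·25·55 = 687.50, centroid at (168.33, 18.33).
hole: A = −π·14² = -615.75, centroid at (128.00, 35.00).
ΣA = 21324.84 mm²
ΣAx̄ = (11200.00)(80.00) + (10053.10)(80.00) + (687.50)(168.33) + (-615.75)(128.00) = 1737160.61 mm³
ΣAȳ = (11200.00)(35.00) + (10053.10)(103.95) + (687.50)(18.33) + (-615.75)(35.00) = 1428102.93 mm³
x̄ = 1737160.61 / 21324.84 = 81.46 mm
ȳ = 1428102.93 / 21324.84 = 66.97 mm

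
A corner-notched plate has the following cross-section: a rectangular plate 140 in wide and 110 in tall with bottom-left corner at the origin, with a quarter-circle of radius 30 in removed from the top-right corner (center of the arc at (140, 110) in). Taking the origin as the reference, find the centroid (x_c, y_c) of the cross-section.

x_c = 67.24 in, y_c = 52.97 in

plate: A = 140 × 110 = 15400.00, centroid at (70.00, 55.00).
removed quarter-circle: A = −¼π·30² = -706.86, centroid at (127.27, 97.27).
ΣA = 14693.14 in², ΣAx_c = 988039.83 in³, ΣAy_c = 778245.58 in³.
x_c = 988039.83/14693.14 = 67.24 in; y_c = 778245.58/14693.14 = 52.97 in.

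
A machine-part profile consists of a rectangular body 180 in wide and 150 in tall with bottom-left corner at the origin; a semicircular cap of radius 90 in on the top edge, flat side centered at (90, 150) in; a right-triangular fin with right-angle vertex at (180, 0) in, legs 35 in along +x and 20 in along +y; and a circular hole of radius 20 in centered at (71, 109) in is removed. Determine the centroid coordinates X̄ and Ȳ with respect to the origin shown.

rectangular body: A = 180 × 150 = 27000.00, centroid at (90.00, 75.00).
semicircular top: A = ½π·90² = 12723.45, centroid at (90.00, 188.20).
triangular fin: A = ½·35·20 = 350.00, centroid at (191.67, 6.67).
hole: A = −π·20² = -1256.64, centroid at (71.00, 109.00).
ΣA = 38816.81 in², ΣAX̄ = 3552972.62 in³, ΣAȲ = 4284877.43 in³.
X̄ = 3552972.62/38816.81 = 91.53 in; Ȳ = 4284877.43/38816.81 = 110.39 in.

X̄ = 91.53 in, Ȳ = 110.39 in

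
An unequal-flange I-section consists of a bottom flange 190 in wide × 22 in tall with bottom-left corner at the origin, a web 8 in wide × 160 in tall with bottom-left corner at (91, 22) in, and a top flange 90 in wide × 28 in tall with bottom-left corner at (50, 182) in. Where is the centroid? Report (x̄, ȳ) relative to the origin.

x̄ = 95.00 in, ȳ = 84.02 in

bottom flange: A = 190 × 22 = 4180.00, centroid at (95.00, 11.00).
web: A = 8 × 160 = 1280.00, centroid at (95.00, 102.00).
top flange: A = 90 × 28 = 2520.00, centroid at (95.00, 196.00).
ΣA = 7980.00 in², ΣAx̄ = 758100.00 in³, ΣAȳ = 670460.00 in³.
x̄ = 758100.00/7980.00 = 95.00 in; ȳ = 670460.00/7980.00 = 84.02 in.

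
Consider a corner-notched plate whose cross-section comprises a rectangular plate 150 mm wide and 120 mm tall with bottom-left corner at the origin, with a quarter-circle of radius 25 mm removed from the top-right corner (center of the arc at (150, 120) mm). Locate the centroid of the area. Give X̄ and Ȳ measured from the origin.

X̄ = 73.19 mm, Ȳ = 58.62 mm

plate: A = 150 × 120 = 18000.00, centroid at (75.00, 60.00).
removed quarter-circle: A = −¼π·25² = -490.87, centroid at (139.39, 109.39).
ΣA = 17509.13 mm², ΣAX̄ = 1281577.26 mm³, ΣAȲ = 1026303.47 mm³.
X̄ = 1281577.26/17509.13 = 73.19 mm; Ȳ = 1026303.47/17509.13 = 58.62 mm.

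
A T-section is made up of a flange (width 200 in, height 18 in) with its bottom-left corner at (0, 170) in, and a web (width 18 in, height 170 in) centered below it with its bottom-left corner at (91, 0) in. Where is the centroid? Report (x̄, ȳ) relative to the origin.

x̄ = 100.00 in, ȳ = 135.81 in

web: A = 18 × 170 = 3060.00, centroid at (100.00, 85.00).
flange: A = 200 × 18 = 3600.00, centroid at (100.00, 179.00).
ΣA = 6660.00 in², ΣAx̄ = 666000.00 in³, ΣAȳ = 904500.00 in³.
x̄ = 666000.00/6660.00 = 100.00 in; ȳ = 904500.00/6660.00 = 135.81 in.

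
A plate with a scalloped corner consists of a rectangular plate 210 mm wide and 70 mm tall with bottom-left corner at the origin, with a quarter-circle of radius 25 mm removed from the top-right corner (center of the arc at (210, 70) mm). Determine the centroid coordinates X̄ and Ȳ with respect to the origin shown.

plate: A = 210 × 70 = 14700.00, centroid at (105.00, 35.00).
removed quarter-circle: A = −¼π·25² = -490.87, centroid at (199.39, 59.39).
ΣA = 14209.13 mm², ΣAX̄ = 1445624.82 mm³, ΣAȲ = 485347.16 mm³.
X̄ = 1445624.82/14209.13 = 101.74 mm; Ȳ = 485347.16/14209.13 = 34.16 mm.

X̄ = 101.74 mm, Ȳ = 34.16 mm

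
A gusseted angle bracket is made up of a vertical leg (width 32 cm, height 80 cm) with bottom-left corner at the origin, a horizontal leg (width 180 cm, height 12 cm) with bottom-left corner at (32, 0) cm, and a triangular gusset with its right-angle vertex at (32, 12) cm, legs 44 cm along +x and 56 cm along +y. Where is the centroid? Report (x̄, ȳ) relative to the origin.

Part | A | x̄ᵢ | ȳᵢ | A·x̄ᵢ | A·ȳᵢ
vertical leg | 2560.00 | 16.00 | 40.00 | 40960.00 | 102400.00
horizontal leg | 2160.00 | 122.00 | 6.00 | 263520.00 | 12960.00
gusset | 1232.00 | 46.67 | 30.67 | 57493.33 | 37781.33
Σ | 5952.00 |  |  | 361973.33 | 153141.33
x̄ = 361973.33 / 5952.00 = 60.82 cm
ȳ = 153141.33 / 5952.00 = 25.73 cm

x̄ = 60.82 cm, ȳ = 25.73 cm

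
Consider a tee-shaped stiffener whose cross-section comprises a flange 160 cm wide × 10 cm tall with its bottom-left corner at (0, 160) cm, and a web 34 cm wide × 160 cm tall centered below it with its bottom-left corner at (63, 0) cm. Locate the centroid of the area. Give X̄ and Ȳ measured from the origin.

web: A = 34 × 160 = 5440.00, centroid at (80.00, 80.00).
flange: A = 160 × 10 = 1600.00, centroid at (80.00, 165.00).
ΣA = 7040.00 cm²
ΣAX̄ = (5440.00)(80.00) + (1600.00)(80.00) = 563200.00 cm³
ΣAȲ = (5440.00)(80.00) + (1600.00)(165.00) = 699200.00 cm³
X̄ = 563200.00 / 7040.00 = 80.00 cm
Ȳ = 699200.00 / 7040.00 = 99.32 cm

X̄ = 80.00 cm, Ȳ = 99.32 cm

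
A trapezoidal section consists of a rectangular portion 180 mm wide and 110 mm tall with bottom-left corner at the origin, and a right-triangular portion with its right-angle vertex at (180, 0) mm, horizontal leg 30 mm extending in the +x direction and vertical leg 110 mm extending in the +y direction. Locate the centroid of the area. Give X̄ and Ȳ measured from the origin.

rectangular portion: A = 180 × 110 = 19800.00, centroid at (90.00, 55.00).
triangular portion: A = ½·30·110 = 1650.00, centroid at (190.00, 36.67).
ΣA = 21450.00 mm², ΣAX̄ = 2095500.00 mm³, ΣAȲ = 1149500.00 mm³.
X̄ = 2095500.00/21450.00 = 97.69 mm; Ȳ = 1149500.00/21450.00 = 53.59 mm.

X̄ = 97.69 mm, Ȳ = 53.59 mm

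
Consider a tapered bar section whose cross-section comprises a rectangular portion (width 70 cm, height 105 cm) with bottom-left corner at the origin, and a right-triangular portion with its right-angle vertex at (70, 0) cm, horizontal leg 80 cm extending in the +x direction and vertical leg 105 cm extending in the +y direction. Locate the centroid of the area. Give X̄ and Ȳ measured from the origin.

rectangular portion: A = 70 × 105 = 7350.00, centroid at (35.00, 52.50).
triangular portion: A = ½·80·105 = 4200.00, centroid at (96.67, 35.00).
ΣA = 11550.00 cm²
ΣAX̄ = (7350.00)(35.00) + (4200.00)(96.67) = 663250.00 cm³
ΣAȲ = (7350.00)(52.50) + (4200.00)(35.00) = 532875.00 cm³
X̄ = 663250.00 / 11550.00 = 57.42 cm
Ȳ = 532875.00 / 11550.00 = 46.14 cm

X̄ = 57.42 cm, Ȳ = 46.14 cm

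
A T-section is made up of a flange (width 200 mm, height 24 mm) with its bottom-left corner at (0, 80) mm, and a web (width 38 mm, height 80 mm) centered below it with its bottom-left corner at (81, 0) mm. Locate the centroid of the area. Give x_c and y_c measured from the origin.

Part | A | x̄ᵢ | ȳᵢ | A·x̄ᵢ | A·ȳᵢ
web | 3040.00 | 100.00 | 40.00 | 304000.00 | 121600.00
flange | 4800.00 | 100.00 | 92.00 | 480000.00 | 441600.00
Σ | 7840.00 |  |  | 784000.00 | 563200.00
x_c = 784000.00 / 7840.00 = 100.00 mm
y_c = 563200.00 / 7840.00 = 71.84 mm

x_c = 100.00 mm, y_c = 71.84 mm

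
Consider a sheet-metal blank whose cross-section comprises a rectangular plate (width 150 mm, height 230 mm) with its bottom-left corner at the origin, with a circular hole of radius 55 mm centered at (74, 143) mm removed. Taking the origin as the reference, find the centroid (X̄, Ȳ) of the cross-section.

X̄ = 75.38 mm, Ȳ = 104.35 mm

Part | A | x̄ᵢ | ȳᵢ | A·x̄ᵢ | A·ȳᵢ
plate | 34500.00 | 75.00 | 115.00 | 2587500.00 | 3967500.00
hole | -9503.32 | 74.00 | 143.00 | -703245.52 | -1358974.44
Σ | 24996.68 |  |  | 1884254.48 | 2608525.56
X̄ = 1884254.48 / 24996.68 = 75.38 mm
Ȳ = 2608525.56 / 24996.68 = 104.35 mm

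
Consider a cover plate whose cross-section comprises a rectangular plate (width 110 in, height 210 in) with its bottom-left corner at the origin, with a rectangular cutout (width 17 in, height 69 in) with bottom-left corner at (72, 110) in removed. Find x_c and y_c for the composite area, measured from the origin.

x_c = 53.64 in, y_c = 102.89 in

Part | A | x̄ᵢ | ȳᵢ | A·x̄ᵢ | A·ȳᵢ
plate | 23100.00 | 55.00 | 105.00 | 1270500.00 | 2425500.00
hole | -1173.00 | 80.50 | 144.50 | -94426.50 | -169498.50
Σ | 21927.00 |  |  | 1176073.50 | 2256001.50
x_c = 1176073.50 / 21927.00 = 53.64 in
y_c = 2256001.50 / 21927.00 = 102.89 in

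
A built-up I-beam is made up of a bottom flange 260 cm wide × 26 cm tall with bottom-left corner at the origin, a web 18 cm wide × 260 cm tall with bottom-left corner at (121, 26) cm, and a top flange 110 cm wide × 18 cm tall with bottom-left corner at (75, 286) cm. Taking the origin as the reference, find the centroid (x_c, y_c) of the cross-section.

x_c = 130.00 cm, y_c = 104.48 cm

Part | A | x̄ᵢ | ȳᵢ | A·x̄ᵢ | A·ȳᵢ
bottom flange | 6760.00 | 130.00 | 13.00 | 878800.00 | 87880.00
web | 4680.00 | 130.00 | 156.00 | 608400.00 | 730080.00
top flange | 1980.00 | 130.00 | 295.00 | 257400.00 | 584100.00
Σ | 13420.00 |  |  | 1744600.00 | 1402060.00
x_c = 1744600.00 / 13420.00 = 130.00 cm
y_c = 1402060.00 / 13420.00 = 104.48 cm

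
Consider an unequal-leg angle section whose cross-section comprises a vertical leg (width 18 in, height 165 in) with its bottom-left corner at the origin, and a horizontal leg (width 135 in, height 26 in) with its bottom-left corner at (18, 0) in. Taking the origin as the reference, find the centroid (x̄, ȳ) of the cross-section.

x̄ = 50.44 in, ȳ = 44.85 in

vertical leg: A = 18 × 165 = 2970.00, centroid at (9.00, 82.50).
horizontal leg: A = 135 × 26 = 3510.00, centroid at (85.50, 13.00).
ΣA = 6480.00 in²
ΣAx̄ = (2970.00)(9.00) + (3510.00)(85.50) = 326835.00 in³
ΣAȳ = (2970.00)(82.50) + (3510.00)(13.00) = 290655.00 in³
x̄ = 326835.00 / 6480.00 = 50.44 in
ȳ = 290655.00 / 6480.00 = 44.85 in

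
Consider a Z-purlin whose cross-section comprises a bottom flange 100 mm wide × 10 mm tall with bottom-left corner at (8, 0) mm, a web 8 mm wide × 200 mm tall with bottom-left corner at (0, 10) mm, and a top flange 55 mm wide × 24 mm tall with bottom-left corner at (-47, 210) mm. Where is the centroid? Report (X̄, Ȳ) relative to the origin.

X̄ = 9.86 mm, Ȳ = 120.93 mm

bottom flange: A = 100 × 10 = 1000.00, centroid at (58.00, 5.00).
web: A = 8 × 200 = 1600.00, centroid at (4.00, 110.00).
top flange: A = 55 × 24 = 1320.00, centroid at (-19.50, 222.00).
ΣA = 3920.00 mm²
ΣAX̄ = (1000.00)(58.00) + (1600.00)(4.00) + (1320.00)(-19.50) = 38660.00 mm³
ΣAȲ = (1000.00)(5.00) + (1600.00)(110.00) + (1320.00)(222.00) = 474040.00 mm³
X̄ = 38660.00 / 3920.00 = 9.86 mm
Ȳ = 474040.00 / 3920.00 = 120.93 mm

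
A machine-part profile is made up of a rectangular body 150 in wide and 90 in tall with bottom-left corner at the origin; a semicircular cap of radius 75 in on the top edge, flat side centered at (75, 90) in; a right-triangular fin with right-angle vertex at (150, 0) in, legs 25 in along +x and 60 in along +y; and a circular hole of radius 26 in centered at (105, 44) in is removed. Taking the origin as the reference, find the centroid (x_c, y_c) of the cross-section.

rectangular body: A = 150 × 90 = 13500.00, centroid at (75.00, 45.00).
semicircular top: A = ½π·75² = 8835.73, centroid at (75.00, 121.83).
triangular fin: A = ½·25·60 = 750.00, centroid at (158.33, 20.00).
hole: A = −π·26² = -2123.72, centroid at (105.00, 44.00).
ΣA = 20962.01 in²
ΣAx_c = (13500.00)(75.00) + (8835.73)(75.00) + (750.00)(158.33) + (-2123.72)(105.00) = 1570939.45 in³
ΣAy_c = (13500.00)(45.00) + (8835.73)(121.83) + (750.00)(20.00) + (-2123.72)(44.00) = 1605522.11 in³
x_c = 1570939.45 / 20962.01 = 74.94 in
y_c = 1605522.11 / 20962.01 = 76.59 in

x_c = 74.94 in, y_c = 76.59 in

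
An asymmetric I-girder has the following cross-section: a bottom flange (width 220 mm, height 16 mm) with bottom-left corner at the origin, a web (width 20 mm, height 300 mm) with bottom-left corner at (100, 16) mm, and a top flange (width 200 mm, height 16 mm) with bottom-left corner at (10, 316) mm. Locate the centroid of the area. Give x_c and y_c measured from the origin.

bottom flange: A = 220 × 16 = 3520.00, centroid at (110.00, 8.00).
web: A = 20 × 300 = 6000.00, centroid at (110.00, 166.00).
top flange: A = 200 × 16 = 3200.00, centroid at (110.00, 324.00).
ΣA = 12720.00 mm²
ΣAx_c = (3520.00)(110.00) + (6000.00)(110.00) + (3200.00)(110.00) = 1399200.00 mm³
ΣAy_c = (3520.00)(8.00) + (6000.00)(166.00) + (3200.00)(324.00) = 2060960.00 mm³
x_c = 1399200.00 / 12720.00 = 110.00 mm
y_c = 2060960.00 / 12720.00 = 162.03 mm

x_c = 110.00 mm, y_c = 162.03 mm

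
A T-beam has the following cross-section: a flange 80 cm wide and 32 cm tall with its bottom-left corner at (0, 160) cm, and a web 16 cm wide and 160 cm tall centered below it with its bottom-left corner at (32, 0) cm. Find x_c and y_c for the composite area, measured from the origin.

x_c = 40.00 cm, y_c = 128.00 cm

web: A = 16 × 160 = 2560.00, centroid at (40.00, 80.00).
flange: A = 80 × 32 = 2560.00, centroid at (40.00, 176.00).
ΣA = 5120.00 cm², ΣAx_c = 204800.00 cm³, ΣAy_c = 655360.00 cm³.
x_c = 204800.00/5120.00 = 40.00 cm; y_c = 655360.00/5120.00 = 128.00 cm.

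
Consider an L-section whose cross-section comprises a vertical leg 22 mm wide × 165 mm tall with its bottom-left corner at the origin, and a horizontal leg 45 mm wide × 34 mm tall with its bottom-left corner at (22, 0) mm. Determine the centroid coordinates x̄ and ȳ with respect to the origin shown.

vertical leg: A = 22 × 165 = 3630.00, centroid at (11.00, 82.50).
horizontal leg: A = 45 × 34 = 1530.00, centroid at (44.50, 17.00).
ΣA = 5160.00 mm², ΣAx̄ = 108015.00 mm³, ΣAȳ = 325485.00 mm³.
x̄ = 108015.00/5160.00 = 20.93 mm; ȳ = 325485.00/5160.00 = 63.08 mm.

x̄ = 20.93 mm, ȳ = 63.08 mm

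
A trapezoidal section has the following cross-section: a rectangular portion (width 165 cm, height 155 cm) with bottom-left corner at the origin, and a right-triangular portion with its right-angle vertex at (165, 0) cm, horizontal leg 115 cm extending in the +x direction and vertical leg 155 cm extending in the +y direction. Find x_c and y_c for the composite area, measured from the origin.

rectangular portion: A = 165 × 155 = 25575.00, centroid at (82.50, 77.50).
triangular portion: A = ½·115·155 = 8912.50, centroid at (203.33, 51.67).
ΣA = 34487.50 cm², ΣAx_c = 3922145.83 cm³, ΣAy_c = 2442541.67 cm³.
x_c = 3922145.83/34487.50 = 113.73 cm; y_c = 2442541.67/34487.50 = 70.82 cm.

x_c = 113.73 cm, y_c = 70.82 cm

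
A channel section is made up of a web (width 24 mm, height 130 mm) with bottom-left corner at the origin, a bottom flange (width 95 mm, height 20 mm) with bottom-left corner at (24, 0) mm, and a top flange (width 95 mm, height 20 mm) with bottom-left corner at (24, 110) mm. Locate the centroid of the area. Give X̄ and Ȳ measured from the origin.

X̄ = 44.67 mm, Ȳ = 65.00 mm

Part | A | x̄ᵢ | ȳᵢ | A·x̄ᵢ | A·ȳᵢ
web | 3120.00 | 12.00 | 65.00 | 37440.00 | 202800.00
bottom flange | 1900.00 | 71.50 | 10.00 | 135850.00 | 19000.00
top flange | 1900.00 | 71.50 | 120.00 | 135850.00 | 228000.00
Σ | 6920.00 |  |  | 309140.00 | 449800.00
X̄ = 309140.00 / 6920.00 = 44.67 mm
Ȳ = 449800.00 / 6920.00 = 65.00 mm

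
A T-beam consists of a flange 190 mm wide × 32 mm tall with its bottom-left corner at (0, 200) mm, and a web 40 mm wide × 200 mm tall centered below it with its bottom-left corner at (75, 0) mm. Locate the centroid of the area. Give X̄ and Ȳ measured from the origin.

web: A = 40 × 200 = 8000.00, centroid at (95.00, 100.00).
flange: A = 190 × 32 = 6080.00, centroid at (95.00, 216.00).
ΣA = 14080.00 mm²
ΣAX̄ = (8000.00)(95.00) + (6080.00)(95.00) = 1337600.00 mm³
ΣAȲ = (8000.00)(100.00) + (6080.00)(216.00) = 2113280.00 mm³
X̄ = 1337600.00 / 14080.00 = 95.00 mm
Ȳ = 2113280.00 / 14080.00 = 150.09 mm

X̄ = 95.00 mm, Ȳ = 150.09 mm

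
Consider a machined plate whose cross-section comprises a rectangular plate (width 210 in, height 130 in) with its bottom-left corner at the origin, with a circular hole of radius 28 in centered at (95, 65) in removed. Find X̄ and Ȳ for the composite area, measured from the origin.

X̄ = 105.99 in, Ȳ = 65.00 in

plate: A = 210 × 130 = 27300.00, centroid at (105.00, 65.00).
hole: A = −π·28² = -2463.01, centroid at (95.00, 65.00).
ΣA = 24836.99 in², ΣAX̄ = 2632514.18 in³, ΣAȲ = 1614404.44 in³.
X̄ = 2632514.18/24836.99 = 105.99 in; Ȳ = 1614404.44/24836.99 = 65.00 in.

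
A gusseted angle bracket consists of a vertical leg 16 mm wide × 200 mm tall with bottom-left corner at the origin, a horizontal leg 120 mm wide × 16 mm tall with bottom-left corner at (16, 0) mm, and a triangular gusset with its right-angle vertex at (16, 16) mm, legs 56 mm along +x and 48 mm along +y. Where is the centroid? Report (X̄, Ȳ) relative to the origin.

Part | A | x̄ᵢ | ȳᵢ | A·x̄ᵢ | A·ȳᵢ
vertical leg | 3200.00 | 8.00 | 100.00 | 25600.00 | 320000.00
horizontal leg | 1920.00 | 76.00 | 8.00 | 145920.00 | 15360.00
gusset | 1344.00 | 34.67 | 32.00 | 46592.00 | 43008.00
Σ | 6464.00 |  |  | 218112.00 | 378368.00
X̄ = 218112.00 / 6464.00 = 33.74 mm
Ȳ = 378368.00 / 6464.00 = 58.53 mm

X̄ = 33.74 mm, Ȳ = 58.53 mm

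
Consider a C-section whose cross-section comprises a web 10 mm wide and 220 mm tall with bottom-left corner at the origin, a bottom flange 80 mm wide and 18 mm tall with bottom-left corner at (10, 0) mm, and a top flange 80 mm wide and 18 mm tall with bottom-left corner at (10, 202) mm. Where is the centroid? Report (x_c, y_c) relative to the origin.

Part | A | x̄ᵢ | ȳᵢ | A·x̄ᵢ | A·ȳᵢ
web | 2200.00 | 5.00 | 110.00 | 11000.00 | 242000.00
bottom flange | 1440.00 | 50.00 | 9.00 | 72000.00 | 12960.00
top flange | 1440.00 | 50.00 | 211.00 | 72000.00 | 303840.00
Σ | 5080.00 |  |  | 155000.00 | 558800.00
x_c = 155000.00 / 5080.00 = 30.51 mm
y_c = 558800.00 / 5080.00 = 110.00 mm

x_c = 30.51 mm, y_c = 110.00 mm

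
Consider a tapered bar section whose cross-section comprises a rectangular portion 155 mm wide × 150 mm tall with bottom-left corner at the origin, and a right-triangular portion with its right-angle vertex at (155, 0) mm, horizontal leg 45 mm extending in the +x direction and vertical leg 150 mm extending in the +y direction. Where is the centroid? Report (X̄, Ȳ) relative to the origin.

X̄ = 89.23 mm, Ȳ = 71.83 mm

Part | A | x̄ᵢ | ȳᵢ | A·x̄ᵢ | A·ȳᵢ
rectangular portion | 23250.00 | 77.50 | 75.00 | 1801875.00 | 1743750.00
triangular portion | 3375.00 | 170.00 | 50.00 | 573750.00 | 168750.00
Σ | 26625.00 |  |  | 2375625.00 | 1912500.00
X̄ = 2375625.00 / 26625.00 = 89.23 mm
Ȳ = 1912500.00 / 26625.00 = 71.83 mm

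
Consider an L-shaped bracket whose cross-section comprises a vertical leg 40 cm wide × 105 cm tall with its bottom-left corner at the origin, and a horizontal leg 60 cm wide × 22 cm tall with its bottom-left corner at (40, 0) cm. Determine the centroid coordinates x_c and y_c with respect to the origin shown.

x_c = 31.96 cm, y_c = 42.58 cm

vertical leg: A = 40 × 105 = 4200.00, centroid at (20.00, 52.50).
horizontal leg: A = 60 × 22 = 1320.00, centroid at (70.00, 11.00).
ΣA = 5520.00 cm², ΣAx_c = 176400.00 cm³, ΣAy_c = 235020.00 cm³.
x_c = 176400.00/5520.00 = 31.96 cm; y_c = 235020.00/5520.00 = 42.58 cm.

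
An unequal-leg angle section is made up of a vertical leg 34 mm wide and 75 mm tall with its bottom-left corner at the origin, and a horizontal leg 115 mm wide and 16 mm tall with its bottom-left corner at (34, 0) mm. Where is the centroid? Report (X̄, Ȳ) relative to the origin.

Part | A | x̄ᵢ | ȳᵢ | A·x̄ᵢ | A·ȳᵢ
vertical leg | 2550.00 | 17.00 | 37.50 | 43350.00 | 95625.00
horizontal leg | 1840.00 | 91.50 | 8.00 | 168360.00 | 14720.00
Σ | 4390.00 |  |  | 211710.00 | 110345.00
X̄ = 211710.00 / 4390.00 = 48.23 mm
Ȳ = 110345.00 / 4390.00 = 25.14 mm

X̄ = 48.23 mm, Ȳ = 25.14 mm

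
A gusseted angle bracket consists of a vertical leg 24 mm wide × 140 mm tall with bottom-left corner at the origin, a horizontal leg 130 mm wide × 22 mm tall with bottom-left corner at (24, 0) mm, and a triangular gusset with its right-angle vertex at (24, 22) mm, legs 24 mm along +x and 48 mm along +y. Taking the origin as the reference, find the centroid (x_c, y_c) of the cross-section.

x_c = 46.10 mm, y_c = 42.46 mm

vertical leg: A = 24 × 140 = 3360.00, centroid at (12.00, 70.00).
horizontal leg: A = 130 × 22 = 2860.00, centroid at (89.00, 11.00).
gusset: A = ½·24·48 = 576.00, centroid at (32.00, 38.00).
ΣA = 6796.00 mm²
ΣAx_c = (3360.00)(12.00) + (2860.00)(89.00) + (576.00)(32.00) = 313292.00 mm³
ΣAy_c = (3360.00)(70.00) + (2860.00)(11.00) + (576.00)(38.00) = 288548.00 mm³
x_c = 313292.00 / 6796.00 = 46.10 mm
y_c = 288548.00 / 6796.00 = 42.46 mm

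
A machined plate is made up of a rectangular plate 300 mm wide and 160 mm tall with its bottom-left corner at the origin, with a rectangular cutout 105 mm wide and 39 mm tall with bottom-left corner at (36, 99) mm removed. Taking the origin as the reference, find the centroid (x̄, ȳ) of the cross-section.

Part | A | x̄ᵢ | ȳᵢ | A·x̄ᵢ | A·ȳᵢ
plate | 48000.00 | 150.00 | 80.00 | 7200000.00 | 3840000.00
hole | -4095.00 | 88.50 | 118.50 | -362407.50 | -485257.50
Σ | 43905.00 |  |  | 6837592.50 | 3354742.50
x̄ = 6837592.50 / 43905.00 = 155.74 mm
ȳ = 3354742.50 / 43905.00 = 76.41 mm

x̄ = 155.74 mm, ȳ = 76.41 mm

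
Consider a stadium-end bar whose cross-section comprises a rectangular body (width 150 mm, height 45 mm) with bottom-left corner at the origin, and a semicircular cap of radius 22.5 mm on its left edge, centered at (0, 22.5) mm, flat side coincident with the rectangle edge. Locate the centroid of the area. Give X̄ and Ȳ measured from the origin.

rectangular body: A = 150 × 45 = 6750.00, centroid at (75.00, 22.50).
semicircular end: A = ½π·22.5² = 795.22, centroid at (-9.55, 22.50).
ΣA = 7545.22 mm²
ΣAX̄ = (6750.00)(75.00) + (795.22)(-9.55) = 498656.25 mm³
ΣAȲ = (6750.00)(22.50) + (795.22)(22.50) = 169767.35 mm³
X̄ = 498656.25 / 7545.22 = 66.09 mm
Ȳ = 169767.35 / 7545.22 = 22.50 mm

X̄ = 66.09 mm, Ȳ = 22.50 mm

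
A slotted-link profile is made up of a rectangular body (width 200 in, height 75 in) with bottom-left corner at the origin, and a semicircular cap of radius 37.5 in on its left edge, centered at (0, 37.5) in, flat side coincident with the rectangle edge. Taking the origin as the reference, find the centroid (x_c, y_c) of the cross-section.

rectangular body: A = 200 × 75 = 15000.00, centroid at (100.00, 37.50).
semicircular end: A = ½π·37.5² = 2208.93, centroid at (-15.92, 37.50).
ΣA = 17208.93 in², ΣAx_c = 1464843.75 in³, ΣAy_c = 645334.96 in³.
x_c = 1464843.75/17208.93 = 85.12 in; y_c = 645334.96/17208.93 = 37.50 in.

x_c = 85.12 in, y_c = 37.50 in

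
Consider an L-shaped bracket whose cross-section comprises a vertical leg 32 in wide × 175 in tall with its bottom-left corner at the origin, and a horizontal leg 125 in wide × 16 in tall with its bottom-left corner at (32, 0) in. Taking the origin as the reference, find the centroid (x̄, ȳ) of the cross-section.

x̄ = 36.66 in, ȳ = 66.58 in

Part | A | x̄ᵢ | ȳᵢ | A·x̄ᵢ | A·ȳᵢ
vertical leg | 5600.00 | 16.00 | 87.50 | 89600.00 | 490000.00
horizontal leg | 2000.00 | 94.50 | 8.00 | 189000.00 | 16000.00
Σ | 7600.00 |  |  | 278600.00 | 506000.00
x̄ = 278600.00 / 7600.00 = 36.66 in
ȳ = 506000.00 / 7600.00 = 66.58 in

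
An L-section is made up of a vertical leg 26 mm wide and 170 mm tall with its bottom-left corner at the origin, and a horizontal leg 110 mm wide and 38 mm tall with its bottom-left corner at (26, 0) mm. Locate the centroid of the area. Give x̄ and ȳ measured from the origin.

x̄ = 46.05 mm, ȳ = 52.92 mm

vertical leg: A = 26 × 170 = 4420.00, centroid at (13.00, 85.00).
horizontal leg: A = 110 × 38 = 4180.00, centroid at (81.00, 19.00).
ΣA = 8600.00 mm², ΣAx̄ = 396040.00 mm³, ΣAȳ = 455120.00 mm³.
x̄ = 396040.00/8600.00 = 46.05 mm; ȳ = 455120.00/8600.00 = 52.92 mm.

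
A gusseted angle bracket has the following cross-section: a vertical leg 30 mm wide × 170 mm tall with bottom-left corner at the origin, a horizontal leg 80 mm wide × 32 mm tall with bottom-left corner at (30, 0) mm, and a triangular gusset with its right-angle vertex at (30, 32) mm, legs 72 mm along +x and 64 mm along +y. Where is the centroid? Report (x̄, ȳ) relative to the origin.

vertical leg: A = 30 × 170 = 5100.00, centroid at (15.00, 85.00).
horizontal leg: A = 80 × 32 = 2560.00, centroid at (70.00, 16.00).
gusset: A = ½·72·64 = 2304.00, centroid at (54.00, 53.33).
ΣA = 9964.00 mm², ΣAx̄ = 380116.00 mm³, ΣAȳ = 597340.00 mm³.
x̄ = 380116.00/9964.00 = 38.15 mm; ȳ = 597340.00/9964.00 = 59.95 mm.

x̄ = 38.15 mm, ȳ = 59.95 mm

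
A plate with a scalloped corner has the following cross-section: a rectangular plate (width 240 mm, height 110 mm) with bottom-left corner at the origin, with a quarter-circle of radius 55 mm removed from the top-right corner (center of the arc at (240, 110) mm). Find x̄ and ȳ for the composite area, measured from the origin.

x̄ = 110.44 mm, ȳ = 51.87 mm

plate: A = 240 × 110 = 26400.00, centroid at (120.00, 55.00).
removed quarter-circle: A = −¼π·55² = -2375.83, centroid at (216.66, 86.66).
ΣA = 24024.17 mm², ΣAx̄ = 2653259.27 mm³, ΣAȳ = 1246117.09 mm³.
x̄ = 2653259.27/24024.17 = 110.44 mm; ȳ = 1246117.09/24024.17 = 51.87 mm.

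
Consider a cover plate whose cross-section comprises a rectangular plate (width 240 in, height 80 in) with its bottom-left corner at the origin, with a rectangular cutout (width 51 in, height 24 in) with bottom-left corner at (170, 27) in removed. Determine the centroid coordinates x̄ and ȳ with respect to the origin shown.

x̄ = 114.86 in, ȳ = 40.07 in

Part | A | x̄ᵢ | ȳᵢ | A·x̄ᵢ | A·ȳᵢ
plate | 19200.00 | 120.00 | 40.00 | 2304000.00 | 768000.00
hole | -1224.00 | 195.50 | 39.00 | -239292.00 | -47736.00
Σ | 17976.00 |  |  | 2064708.00 | 720264.00
x̄ = 2064708.00 / 17976.00 = 114.86 in
ȳ = 720264.00 / 17976.00 = 40.07 in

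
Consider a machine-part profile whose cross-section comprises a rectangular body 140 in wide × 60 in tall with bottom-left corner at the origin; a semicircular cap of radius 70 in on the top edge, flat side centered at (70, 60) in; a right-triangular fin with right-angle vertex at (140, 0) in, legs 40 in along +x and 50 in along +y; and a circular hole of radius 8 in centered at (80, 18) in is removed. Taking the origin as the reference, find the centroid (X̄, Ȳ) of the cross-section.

X̄ = 74.81 in, Ȳ = 56.55 in

rectangular body: A = 140 × 60 = 8400.00, centroid at (70.00, 30.00).
semicircular top: A = ½π·70² = 7696.90, centroid at (70.00, 89.71).
triangular fin: A = ½·40·50 = 1000.00, centroid at (153.33, 16.67).
hole: A = −π·8² = -201.06, centroid at (80.00, 18.00).
ΣA = 16895.84 in², ΣAX̄ = 1264031.52 in³, ΣAȲ = 955528.34 in³.
X̄ = 1264031.52/16895.84 = 74.81 in; Ȳ = 955528.34/16895.84 = 56.55 in.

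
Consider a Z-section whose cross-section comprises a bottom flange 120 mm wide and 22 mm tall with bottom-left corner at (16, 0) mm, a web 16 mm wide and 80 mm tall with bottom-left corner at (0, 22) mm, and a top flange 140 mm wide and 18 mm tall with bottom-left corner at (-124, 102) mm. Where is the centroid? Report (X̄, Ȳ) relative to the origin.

X̄ = 11.61 mm, Ȳ = 60.27 mm

bottom flange: A = 120 × 22 = 2640.00, centroid at (76.00, 11.00).
web: A = 16 × 80 = 1280.00, centroid at (8.00, 62.00).
top flange: A = 140 × 18 = 2520.00, centroid at (-54.00, 111.00).
ΣA = 6440.00 mm²
ΣAX̄ = (2640.00)(76.00) + (1280.00)(8.00) + (2520.00)(-54.00) = 74800.00 mm³
ΣAȲ = (2640.00)(11.00) + (1280.00)(62.00) + (2520.00)(111.00) = 388120.00 mm³
X̄ = 74800.00 / 6440.00 = 11.61 mm
Ȳ = 388120.00 / 6440.00 = 60.27 mm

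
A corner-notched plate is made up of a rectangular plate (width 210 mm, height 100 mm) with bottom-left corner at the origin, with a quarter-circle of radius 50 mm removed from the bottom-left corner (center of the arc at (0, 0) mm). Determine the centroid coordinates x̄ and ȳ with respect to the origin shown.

x̄ = 113.64 mm, ȳ = 52.97 mm

plate: A = 210 × 100 = 21000.00, centroid at (105.00, 50.00).
removed quarter-circle: A = −¼π·50² = -1963.50, centroid at (21.22, 21.22).
ΣA = 19036.50 mm², ΣAx̄ = 2163333.33 mm³, ΣAȳ = 1008333.33 mm³.
x̄ = 2163333.33/19036.50 = 113.64 mm; ȳ = 1008333.33/19036.50 = 52.97 mm.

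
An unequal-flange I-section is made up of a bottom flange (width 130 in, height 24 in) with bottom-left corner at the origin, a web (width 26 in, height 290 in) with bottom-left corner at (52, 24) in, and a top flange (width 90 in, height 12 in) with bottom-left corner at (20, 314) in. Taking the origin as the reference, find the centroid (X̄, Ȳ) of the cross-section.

Part | A | x̄ᵢ | ȳᵢ | A·x̄ᵢ | A·ȳᵢ
bottom flange | 3120.00 | 65.00 | 12.00 | 202800.00 | 37440.00
web | 7540.00 | 65.00 | 169.00 | 490100.00 | 1274260.00
top flange | 1080.00 | 65.00 | 320.00 | 70200.00 | 345600.00
Σ | 11740.00 |  |  | 763100.00 | 1657300.00
X̄ = 763100.00 / 11740.00 = 65.00 in
Ȳ = 1657300.00 / 11740.00 = 141.17 in

X̄ = 65.00 in, Ȳ = 141.17 in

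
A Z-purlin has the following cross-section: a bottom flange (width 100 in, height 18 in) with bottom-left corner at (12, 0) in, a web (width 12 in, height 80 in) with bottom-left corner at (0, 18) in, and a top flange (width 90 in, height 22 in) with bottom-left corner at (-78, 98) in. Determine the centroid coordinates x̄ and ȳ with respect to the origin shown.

x̄ = 10.97 in, ȳ = 60.70 in

bottom flange: A = 100 × 18 = 1800.00, centroid at (62.00, 9.00).
web: A = 12 × 80 = 960.00, centroid at (6.00, 58.00).
top flange: A = 90 × 22 = 1980.00, centroid at (-33.00, 109.00).
ΣA = 4740.00 in²
ΣAx̄ = (1800.00)(62.00) + (960.00)(6.00) + (1980.00)(-33.00) = 52020.00 in³
ΣAȳ = (1800.00)(9.00) + (960.00)(58.00) + (1980.00)(109.00) = 287700.00 in³
x̄ = 52020.00 / 4740.00 = 10.97 in
ȳ = 287700.00 / 4740.00 = 60.70 in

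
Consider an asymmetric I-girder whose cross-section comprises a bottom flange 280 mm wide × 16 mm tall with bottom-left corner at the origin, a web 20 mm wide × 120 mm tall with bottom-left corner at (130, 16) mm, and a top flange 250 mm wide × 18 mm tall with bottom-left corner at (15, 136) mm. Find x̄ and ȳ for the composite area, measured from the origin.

x̄ = 140.00 mm, ȳ = 76.51 mm

bottom flange: A = 280 × 16 = 4480.00, centroid at (140.00, 8.00).
web: A = 20 × 120 = 2400.00, centroid at (140.00, 76.00).
top flange: A = 250 × 18 = 4500.00, centroid at (140.00, 145.00).
ΣA = 11380.00 mm²
ΣAx̄ = (4480.00)(140.00) + (2400.00)(140.00) + (4500.00)(140.00) = 1593200.00 mm³
ΣAȳ = (4480.00)(8.00) + (2400.00)(76.00) + (4500.00)(145.00) = 870740.00 mm³
x̄ = 1593200.00 / 11380.00 = 140.00 mm
ȳ = 870740.00 / 11380.00 = 76.51 mm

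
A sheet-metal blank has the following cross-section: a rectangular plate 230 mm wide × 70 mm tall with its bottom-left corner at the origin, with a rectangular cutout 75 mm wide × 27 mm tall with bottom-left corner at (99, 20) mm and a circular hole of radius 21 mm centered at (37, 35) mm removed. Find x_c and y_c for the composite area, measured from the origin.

x_c = 120.09 mm, y_c = 35.24 mm

Part | A | x̄ᵢ | ȳᵢ | A·x̄ᵢ | A·ȳᵢ
plate | 16100.00 | 115.00 | 35.00 | 1851500.00 | 563500.00
hole 1 | -2025.00 | 136.50 | 33.50 | -276412.50 | -67837.50
hole 2 | -1385.44 | 37.00 | 35.00 | -51261.37 | -48490.48
Σ | 12689.56 |  |  | 1523826.13 | 447172.02
x_c = 1523826.13 / 12689.56 = 120.09 mm
y_c = 447172.02 / 12689.56 = 35.24 mm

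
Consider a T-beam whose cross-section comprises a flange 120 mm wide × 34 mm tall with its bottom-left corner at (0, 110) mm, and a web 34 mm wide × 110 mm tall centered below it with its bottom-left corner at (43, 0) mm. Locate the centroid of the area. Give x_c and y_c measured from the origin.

x_c = 60.00 mm, y_c = 92.57 mm

Part | A | x̄ᵢ | ȳᵢ | A·x̄ᵢ | A·ȳᵢ
web | 3740.00 | 60.00 | 55.00 | 224400.00 | 205700.00
flange | 4080.00 | 60.00 | 127.00 | 244800.00 | 518160.00
Σ | 7820.00 |  |  | 469200.00 | 723860.00
x_c = 469200.00 / 7820.00 = 60.00 mm
y_c = 723860.00 / 7820.00 = 92.57 mm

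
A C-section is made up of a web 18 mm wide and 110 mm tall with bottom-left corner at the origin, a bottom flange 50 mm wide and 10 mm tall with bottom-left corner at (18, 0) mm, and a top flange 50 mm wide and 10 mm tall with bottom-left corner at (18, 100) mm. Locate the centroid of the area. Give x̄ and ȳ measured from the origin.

x̄ = 20.41 mm, ȳ = 55.00 mm

web: A = 18 × 110 = 1980.00, centroid at (9.00, 55.00).
bottom flange: A = 50 × 10 = 500.00, centroid at (43.00, 5.00).
top flange: A = 50 × 10 = 500.00, centroid at (43.00, 105.00).
ΣA = 2980.00 mm²
ΣAx̄ = (1980.00)(9.00) + (500.00)(43.00) + (500.00)(43.00) = 60820.00 mm³
ΣAȳ = (1980.00)(55.00) + (500.00)(5.00) + (500.00)(105.00) = 163900.00 mm³
x̄ = 60820.00 / 2980.00 = 20.41 mm
ȳ = 163900.00 / 2980.00 = 55.00 mm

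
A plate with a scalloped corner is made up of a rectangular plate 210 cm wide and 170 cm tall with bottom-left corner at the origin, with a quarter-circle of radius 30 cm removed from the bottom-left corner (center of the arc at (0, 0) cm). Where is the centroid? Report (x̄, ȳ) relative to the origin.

x̄ = 106.86 cm, ȳ = 86.46 cm

Part | A | x̄ᵢ | ȳᵢ | A·x̄ᵢ | A·ȳᵢ
plate | 35700.00 | 105.00 | 85.00 | 3748500.00 | 3034500.00
removed quarter-circle | -706.86 | 12.73 | 12.73 | -9000.00 | -9000.00
Σ | 34993.14 |  |  | 3739500.00 | 3025500.00
x̄ = 3739500.00 / 34993.14 = 106.86 cm
ȳ = 3025500.00 / 34993.14 = 86.46 cm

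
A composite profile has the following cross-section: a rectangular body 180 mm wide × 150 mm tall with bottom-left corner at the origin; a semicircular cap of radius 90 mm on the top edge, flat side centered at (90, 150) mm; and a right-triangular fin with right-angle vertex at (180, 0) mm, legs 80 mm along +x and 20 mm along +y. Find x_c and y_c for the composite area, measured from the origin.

rectangular body: A = 180 × 150 = 27000.00, centroid at (90.00, 75.00).
semicircular top: A = ½π·90² = 12723.45, centroid at (90.00, 188.20).
triangular fin: A = ½·80·20 = 800.00, centroid at (206.67, 6.67).
ΣA = 40523.45 mm²
ΣAx_c = (27000.00)(90.00) + (12723.45)(90.00) + (800.00)(206.67) = 3740443.86 mm³
ΣAy_c = (27000.00)(75.00) + (12723.45)(188.20) + (800.00)(6.67) = 4424850.87 mm³
x_c = 3740443.86 / 40523.45 = 92.30 mm
y_c = 4424850.87 / 40523.45 = 109.19 mm

x_c = 92.30 mm, y_c = 109.19 mm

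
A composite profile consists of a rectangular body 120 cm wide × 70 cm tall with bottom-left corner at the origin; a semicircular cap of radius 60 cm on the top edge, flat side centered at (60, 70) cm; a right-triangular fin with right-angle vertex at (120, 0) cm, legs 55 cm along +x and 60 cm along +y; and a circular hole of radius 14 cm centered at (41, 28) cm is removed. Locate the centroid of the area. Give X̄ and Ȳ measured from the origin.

X̄ = 69.34 cm, Ȳ = 56.31 cm

Part | A | x̄ᵢ | ȳᵢ | A·x̄ᵢ | A·ȳᵢ
rectangular body | 8400.00 | 60.00 | 35.00 | 504000.00 | 294000.00
semicircular top | 5654.87 | 60.00 | 95.46 | 339292.01 | 539840.67
triangular fin | 1650.00 | 138.33 | 20.00 | 228250.00 | 33000.00
hole | -615.75 | 41.00 | 28.00 | -25245.84 | -17241.06
Σ | 15089.11 |  |  | 1046296.17 | 849599.61
X̄ = 1046296.17 / 15089.11 = 69.34 cm
Ȳ = 849599.61 / 15089.11 = 56.31 cm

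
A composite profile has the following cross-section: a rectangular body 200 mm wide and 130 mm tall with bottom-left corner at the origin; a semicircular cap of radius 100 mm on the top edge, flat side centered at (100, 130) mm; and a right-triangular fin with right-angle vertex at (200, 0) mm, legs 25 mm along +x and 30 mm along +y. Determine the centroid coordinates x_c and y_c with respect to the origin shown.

rectangular body: A = 200 × 130 = 26000.00, centroid at (100.00, 65.00).
semicircular top: A = ½π·100² = 15707.96, centroid at (100.00, 172.44).
triangular fin: A = ½·25·30 = 375.00, centroid at (208.33, 10.00).
ΣA = 42082.96 mm², ΣAx_c = 4248921.33 mm³, ΣAy_c = 4402451.89 mm³.
x_c = 4248921.33/42082.96 = 100.97 mm; y_c = 4402451.89/42082.96 = 104.61 mm.

x_c = 100.97 mm, y_c = 104.61 mm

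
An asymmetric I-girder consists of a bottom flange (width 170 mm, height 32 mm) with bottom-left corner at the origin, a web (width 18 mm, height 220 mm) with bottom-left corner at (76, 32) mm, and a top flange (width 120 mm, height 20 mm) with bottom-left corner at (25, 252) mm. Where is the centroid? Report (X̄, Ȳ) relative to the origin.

X̄ = 85.00 mm, Ȳ = 108.32 mm

Part | A | x̄ᵢ | ȳᵢ | A·x̄ᵢ | A·ȳᵢ
bottom flange | 5440.00 | 85.00 | 16.00 | 462400.00 | 87040.00
web | 3960.00 | 85.00 | 142.00 | 336600.00 | 562320.00
top flange | 2400.00 | 85.00 | 262.00 | 204000.00 | 628800.00
Σ | 11800.00 |  |  | 1003000.00 | 1278160.00
X̄ = 1003000.00 / 11800.00 = 85.00 mm
Ȳ = 1278160.00 / 11800.00 = 108.32 mm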